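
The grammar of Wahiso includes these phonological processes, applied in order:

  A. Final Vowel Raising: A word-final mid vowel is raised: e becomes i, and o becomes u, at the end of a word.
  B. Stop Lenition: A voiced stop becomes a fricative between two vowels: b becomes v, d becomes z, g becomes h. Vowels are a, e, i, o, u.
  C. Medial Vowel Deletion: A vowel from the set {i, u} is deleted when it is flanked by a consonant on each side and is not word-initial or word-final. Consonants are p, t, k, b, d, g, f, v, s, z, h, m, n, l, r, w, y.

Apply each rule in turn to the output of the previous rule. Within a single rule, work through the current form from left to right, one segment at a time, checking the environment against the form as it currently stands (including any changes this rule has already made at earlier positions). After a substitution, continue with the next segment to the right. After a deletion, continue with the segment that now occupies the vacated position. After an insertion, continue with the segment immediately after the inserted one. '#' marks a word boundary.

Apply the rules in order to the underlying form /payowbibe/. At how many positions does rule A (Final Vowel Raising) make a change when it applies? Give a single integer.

1

A Final Vowel Raising: [payowbibe] → [payowbibi]
B Stop Lenition: [payowbibi] → [payowbivi]
C Medial Vowel Deletion: [payowbivi] → [payowbvi]
Rule A changed 1 position(s).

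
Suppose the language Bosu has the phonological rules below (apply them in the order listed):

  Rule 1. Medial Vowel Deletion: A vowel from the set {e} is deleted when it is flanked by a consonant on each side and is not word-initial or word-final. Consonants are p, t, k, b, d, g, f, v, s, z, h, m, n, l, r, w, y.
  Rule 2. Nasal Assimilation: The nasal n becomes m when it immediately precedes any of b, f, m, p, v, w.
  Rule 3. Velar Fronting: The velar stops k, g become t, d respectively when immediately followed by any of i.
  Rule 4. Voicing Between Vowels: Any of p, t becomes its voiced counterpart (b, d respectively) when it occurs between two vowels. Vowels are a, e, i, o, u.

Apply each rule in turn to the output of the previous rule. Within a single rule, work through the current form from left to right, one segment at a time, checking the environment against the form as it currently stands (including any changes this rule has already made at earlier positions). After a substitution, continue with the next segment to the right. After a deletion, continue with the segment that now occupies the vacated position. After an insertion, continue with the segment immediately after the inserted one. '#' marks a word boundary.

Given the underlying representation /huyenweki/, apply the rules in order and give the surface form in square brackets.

[huymwti]

Rule 1 Medial Vowel Deletion: [huyenweki] → [huynwki]
Rule 2 Nasal Assimilation: [huynwki] → [huymwki]
Rule 3 Velar Fronting: [huymwki] → [huymwti]
Rule 4 Voicing Between Vowels: no change — [huymwti]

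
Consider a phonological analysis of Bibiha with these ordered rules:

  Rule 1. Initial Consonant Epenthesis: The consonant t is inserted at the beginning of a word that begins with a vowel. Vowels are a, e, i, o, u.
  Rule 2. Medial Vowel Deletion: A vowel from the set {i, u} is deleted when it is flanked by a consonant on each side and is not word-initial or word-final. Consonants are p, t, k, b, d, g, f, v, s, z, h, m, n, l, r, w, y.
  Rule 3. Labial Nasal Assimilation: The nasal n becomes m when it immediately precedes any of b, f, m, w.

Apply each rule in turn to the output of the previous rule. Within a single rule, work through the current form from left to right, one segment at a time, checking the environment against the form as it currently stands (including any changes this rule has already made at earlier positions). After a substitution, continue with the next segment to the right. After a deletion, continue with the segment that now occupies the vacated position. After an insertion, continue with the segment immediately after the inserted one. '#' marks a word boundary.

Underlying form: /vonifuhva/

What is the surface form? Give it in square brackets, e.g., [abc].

Rule 1 Initial Consonant Epenthesis: no change — [vonifuhva]
Rule 2 Medial Vowel Deletion: [vonifuhva] → [vonfhva]
Rule 3 Labial Nasal Assimilation: [vonfhva] → [vomfhva]

[vomfhva]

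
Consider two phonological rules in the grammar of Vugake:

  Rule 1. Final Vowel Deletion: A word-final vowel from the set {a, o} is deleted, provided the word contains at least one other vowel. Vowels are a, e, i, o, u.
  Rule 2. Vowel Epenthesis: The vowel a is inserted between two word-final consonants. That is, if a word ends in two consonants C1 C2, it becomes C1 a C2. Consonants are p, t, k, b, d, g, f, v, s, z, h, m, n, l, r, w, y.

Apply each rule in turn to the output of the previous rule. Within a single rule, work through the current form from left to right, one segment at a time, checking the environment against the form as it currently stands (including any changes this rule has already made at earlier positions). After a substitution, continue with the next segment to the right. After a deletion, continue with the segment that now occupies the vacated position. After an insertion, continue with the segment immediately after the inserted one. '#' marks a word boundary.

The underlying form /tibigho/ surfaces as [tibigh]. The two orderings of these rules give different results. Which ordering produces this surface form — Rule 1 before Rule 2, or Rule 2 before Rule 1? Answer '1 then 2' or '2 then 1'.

Order 1 then 2:
  1 Final Vowel Deletion: [tibigho] → [tibigh]
  2 Vowel Epenthesis: [tibigh] → [tibigah]
  result: [tibigah]
Order 2 then 1:
  2 Vowel Epenthesis: no change — [tibigho]
  1 Final Vowel Deletion: [tibigho] → [tibigh]
  result: [tibigh]

2 then 1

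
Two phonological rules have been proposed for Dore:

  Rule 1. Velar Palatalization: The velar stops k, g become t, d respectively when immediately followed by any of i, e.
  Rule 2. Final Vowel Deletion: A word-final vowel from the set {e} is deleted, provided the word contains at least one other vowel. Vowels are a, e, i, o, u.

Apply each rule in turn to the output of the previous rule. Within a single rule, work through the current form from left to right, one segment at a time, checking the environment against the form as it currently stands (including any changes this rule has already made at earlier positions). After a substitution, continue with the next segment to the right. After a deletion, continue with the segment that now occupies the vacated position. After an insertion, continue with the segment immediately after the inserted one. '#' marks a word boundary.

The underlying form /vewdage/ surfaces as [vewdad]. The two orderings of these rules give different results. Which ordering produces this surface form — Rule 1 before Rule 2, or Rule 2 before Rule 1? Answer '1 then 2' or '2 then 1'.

1 then 2

Order 1 then 2:
  1 Velar Palatalization: [vewdage] → [vewdade]
  2 Final Vowel Deletion: [vewdade] → [vewdad]
  result: [vewdad]
Order 2 then 1:
  2 Final Vowel Deletion: [vewdage] → [vewdag]
  1 Velar Palatalization: no change — [vewdag]
  result: [vewdag]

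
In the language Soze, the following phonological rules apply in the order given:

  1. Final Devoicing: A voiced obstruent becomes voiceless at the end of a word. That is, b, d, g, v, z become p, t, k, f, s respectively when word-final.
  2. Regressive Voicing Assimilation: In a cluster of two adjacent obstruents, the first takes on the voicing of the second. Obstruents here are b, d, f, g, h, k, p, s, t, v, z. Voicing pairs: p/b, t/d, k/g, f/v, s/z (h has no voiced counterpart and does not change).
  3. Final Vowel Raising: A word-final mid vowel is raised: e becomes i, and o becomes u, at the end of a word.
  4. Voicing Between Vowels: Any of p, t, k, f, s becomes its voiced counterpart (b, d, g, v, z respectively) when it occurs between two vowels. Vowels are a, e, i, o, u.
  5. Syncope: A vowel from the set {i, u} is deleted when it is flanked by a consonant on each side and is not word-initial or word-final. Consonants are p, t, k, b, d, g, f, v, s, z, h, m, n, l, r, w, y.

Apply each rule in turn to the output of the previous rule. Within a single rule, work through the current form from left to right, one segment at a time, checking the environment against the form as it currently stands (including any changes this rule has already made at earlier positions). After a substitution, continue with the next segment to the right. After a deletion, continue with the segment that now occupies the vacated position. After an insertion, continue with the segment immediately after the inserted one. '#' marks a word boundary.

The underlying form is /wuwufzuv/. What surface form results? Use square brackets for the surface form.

[wwvzf]

1 Final Devoicing: [wuwufzuv] → [wuwufzuf]
2 Regressive Voicing Assimilation: [wuwufzuf] → [wuwuvzuf]
3 Final Vowel Raising: no change — [wuwuvzuf]
4 Voicing Between Vowels: no change — [wuwuvzuf]
5 Syncope: [wuwuvzuf] → [wwvzf]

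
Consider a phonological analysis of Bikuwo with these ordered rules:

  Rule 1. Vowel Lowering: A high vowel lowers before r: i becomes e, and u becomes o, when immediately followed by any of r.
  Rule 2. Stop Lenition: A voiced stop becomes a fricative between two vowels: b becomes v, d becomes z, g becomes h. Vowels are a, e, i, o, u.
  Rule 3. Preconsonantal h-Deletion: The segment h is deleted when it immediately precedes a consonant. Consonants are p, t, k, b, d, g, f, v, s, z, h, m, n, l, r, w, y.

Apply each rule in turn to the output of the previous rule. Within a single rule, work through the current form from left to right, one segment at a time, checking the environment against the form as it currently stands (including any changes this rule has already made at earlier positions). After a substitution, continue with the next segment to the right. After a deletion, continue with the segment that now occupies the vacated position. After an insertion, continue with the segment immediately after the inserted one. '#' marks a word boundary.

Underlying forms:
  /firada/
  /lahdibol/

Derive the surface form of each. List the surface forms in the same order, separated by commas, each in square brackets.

[feraza], [ladivol]

/firada/:
  Rule 1 Vowel Lowering: [firada] → [ferada]
  Rule 2 Stop Lenition: [ferada] → [feraza]
  Rule 3 Preconsonantal h-Deletion: no change — [feraza]
/lahdibol/:
  Rule 1 Vowel Lowering: no change — [lahdibol]
  Rule 2 Stop Lenition: [lahdibol] → [lahdivol]
  Rule 3 Preconsonantal h-Deletion: [lahdivol] → [ladivol]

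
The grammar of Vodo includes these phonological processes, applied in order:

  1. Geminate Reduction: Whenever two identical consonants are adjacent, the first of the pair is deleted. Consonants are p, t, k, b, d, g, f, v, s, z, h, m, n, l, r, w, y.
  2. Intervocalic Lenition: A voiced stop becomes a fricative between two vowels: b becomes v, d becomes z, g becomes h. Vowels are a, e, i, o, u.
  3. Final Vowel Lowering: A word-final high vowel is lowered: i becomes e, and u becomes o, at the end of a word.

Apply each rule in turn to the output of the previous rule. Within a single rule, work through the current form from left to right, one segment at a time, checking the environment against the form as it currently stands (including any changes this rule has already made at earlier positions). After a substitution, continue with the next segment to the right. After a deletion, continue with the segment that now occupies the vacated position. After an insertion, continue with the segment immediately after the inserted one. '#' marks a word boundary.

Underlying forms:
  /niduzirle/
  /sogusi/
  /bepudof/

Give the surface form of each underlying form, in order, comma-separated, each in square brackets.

/niduzirle/:
  1 Geminate Reduction: no change — [niduzirle]
  2 Intervocalic Lenition: [niduzirle] → [nizuzirle]
  3 Final Vowel Lowering: no change — [nizuzirle]
/sogusi/:
  1 Geminate Reduction: no change — [sogusi]
  2 Intervocalic Lenition: [sogusi] → [sohusi]
  3 Final Vowel Lowering: [sohusi] → [sohuse]
/bepudof/:
  1 Geminate Reduction: no change — [bepudof]
  2 Intervocalic Lenition: [bepudof] → [bepuzof]
  3 Final Vowel Lowering: no change — [bepuzof]

[nizuzirle], [sohuse], [bepuzof]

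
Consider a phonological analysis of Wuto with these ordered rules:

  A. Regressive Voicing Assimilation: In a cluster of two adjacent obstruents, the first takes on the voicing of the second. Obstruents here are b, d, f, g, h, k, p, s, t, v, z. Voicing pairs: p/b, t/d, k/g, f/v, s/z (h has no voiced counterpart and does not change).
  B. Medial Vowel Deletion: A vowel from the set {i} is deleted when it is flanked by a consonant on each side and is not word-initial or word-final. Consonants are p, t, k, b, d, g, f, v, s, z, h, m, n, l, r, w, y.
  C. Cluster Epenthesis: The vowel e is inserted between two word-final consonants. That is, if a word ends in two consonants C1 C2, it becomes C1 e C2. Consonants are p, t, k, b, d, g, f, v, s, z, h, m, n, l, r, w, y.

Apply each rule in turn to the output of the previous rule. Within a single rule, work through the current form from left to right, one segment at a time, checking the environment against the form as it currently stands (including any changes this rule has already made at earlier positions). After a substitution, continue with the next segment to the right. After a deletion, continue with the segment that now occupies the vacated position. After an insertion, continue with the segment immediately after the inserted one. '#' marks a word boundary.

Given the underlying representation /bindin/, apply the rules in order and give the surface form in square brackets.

A Regressive Voicing Assimilation: no change — [bindin]
B Medial Vowel Deletion: [bindin] → [bndn]
C Cluster Epenthesis: [bndn] → [bnden]

[bnden]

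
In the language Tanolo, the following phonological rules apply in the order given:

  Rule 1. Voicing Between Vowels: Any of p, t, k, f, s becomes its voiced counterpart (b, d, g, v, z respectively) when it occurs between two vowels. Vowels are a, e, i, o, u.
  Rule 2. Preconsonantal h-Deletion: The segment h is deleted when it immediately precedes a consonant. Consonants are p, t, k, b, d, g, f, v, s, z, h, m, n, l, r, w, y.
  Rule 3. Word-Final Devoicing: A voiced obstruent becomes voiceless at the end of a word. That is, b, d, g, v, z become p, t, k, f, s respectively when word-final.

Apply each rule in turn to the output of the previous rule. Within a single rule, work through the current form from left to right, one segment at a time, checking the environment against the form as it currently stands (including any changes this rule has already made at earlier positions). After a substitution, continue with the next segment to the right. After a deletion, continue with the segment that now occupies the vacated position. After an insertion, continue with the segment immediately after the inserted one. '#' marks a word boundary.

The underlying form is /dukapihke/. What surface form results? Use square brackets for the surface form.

[dugabike]

Rule 1 Voicing Between Vowels: [dukapihke] → [dugabihke]
Rule 2 Preconsonantal h-Deletion: [dugabihke] → [dugabike]
Rule 3 Word-Final Devoicing: no change — [dugabike]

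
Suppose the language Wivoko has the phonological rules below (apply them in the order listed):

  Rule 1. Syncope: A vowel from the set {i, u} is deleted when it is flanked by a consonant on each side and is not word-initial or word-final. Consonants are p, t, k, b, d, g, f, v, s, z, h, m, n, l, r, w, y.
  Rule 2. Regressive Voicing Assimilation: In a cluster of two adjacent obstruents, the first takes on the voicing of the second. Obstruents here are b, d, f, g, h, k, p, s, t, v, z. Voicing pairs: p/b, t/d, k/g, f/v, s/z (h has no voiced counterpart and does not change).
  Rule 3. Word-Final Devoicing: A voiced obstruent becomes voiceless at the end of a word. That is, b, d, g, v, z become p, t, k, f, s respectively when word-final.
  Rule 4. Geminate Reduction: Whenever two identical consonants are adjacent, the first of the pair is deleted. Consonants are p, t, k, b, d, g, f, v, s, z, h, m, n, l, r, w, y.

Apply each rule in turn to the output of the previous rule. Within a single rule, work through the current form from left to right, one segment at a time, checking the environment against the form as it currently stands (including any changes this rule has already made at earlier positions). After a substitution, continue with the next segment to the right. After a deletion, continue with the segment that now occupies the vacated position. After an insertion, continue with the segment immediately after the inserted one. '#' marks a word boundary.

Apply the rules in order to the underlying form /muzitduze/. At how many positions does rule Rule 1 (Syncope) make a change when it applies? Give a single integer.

3

Rule 1 Syncope: [muzitduze] → [mztdze]
Rule 2 Regressive Voicing Assimilation: [mztdze] → [msddze]
Rule 3 Word-Final Devoicing: no change — [msddze]
Rule 4 Geminate Reduction: [msddze] → [msdze]
Rule Rule 1 changed 3 position(s).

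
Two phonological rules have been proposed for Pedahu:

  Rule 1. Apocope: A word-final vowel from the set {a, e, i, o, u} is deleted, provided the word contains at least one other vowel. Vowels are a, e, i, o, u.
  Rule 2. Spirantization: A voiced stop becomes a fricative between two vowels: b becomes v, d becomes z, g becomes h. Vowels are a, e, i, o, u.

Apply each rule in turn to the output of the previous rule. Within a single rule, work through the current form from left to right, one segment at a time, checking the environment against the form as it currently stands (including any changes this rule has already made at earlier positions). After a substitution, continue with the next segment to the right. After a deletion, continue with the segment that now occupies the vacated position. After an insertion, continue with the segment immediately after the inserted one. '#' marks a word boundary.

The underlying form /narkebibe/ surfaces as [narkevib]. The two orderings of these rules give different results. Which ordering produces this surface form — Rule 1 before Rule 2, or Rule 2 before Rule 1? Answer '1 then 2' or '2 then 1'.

Order 1 then 2:
  1 Apocope: [narkebibe] → [narkebib]
  2 Spirantization: [narkebib] → [narkevib]
  result: [narkevib]
Order 2 then 1:
  2 Spirantization: [narkebibe] → [narkevive]
  1 Apocope: [narkevive] → [narkeviv]
  result: [narkeviv]

1 then 2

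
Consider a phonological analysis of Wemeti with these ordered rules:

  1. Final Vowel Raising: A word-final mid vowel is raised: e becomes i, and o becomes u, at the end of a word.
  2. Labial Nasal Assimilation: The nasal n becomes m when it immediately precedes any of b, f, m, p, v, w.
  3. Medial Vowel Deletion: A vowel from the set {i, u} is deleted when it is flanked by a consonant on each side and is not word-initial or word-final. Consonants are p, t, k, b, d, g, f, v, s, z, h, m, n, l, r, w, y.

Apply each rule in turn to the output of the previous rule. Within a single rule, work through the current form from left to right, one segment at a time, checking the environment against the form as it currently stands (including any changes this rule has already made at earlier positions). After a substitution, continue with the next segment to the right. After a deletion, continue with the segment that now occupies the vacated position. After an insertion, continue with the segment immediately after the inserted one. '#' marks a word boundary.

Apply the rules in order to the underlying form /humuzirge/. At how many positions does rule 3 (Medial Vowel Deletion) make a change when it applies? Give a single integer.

1 Final Vowel Raising: [humuzirge] → [humuzirgi]
2 Labial Nasal Assimilation: no change — [humuzirgi]
3 Medial Vowel Deletion: [humuzirgi] → [hmzrgi]
Rule 3 changed 3 position(s).

3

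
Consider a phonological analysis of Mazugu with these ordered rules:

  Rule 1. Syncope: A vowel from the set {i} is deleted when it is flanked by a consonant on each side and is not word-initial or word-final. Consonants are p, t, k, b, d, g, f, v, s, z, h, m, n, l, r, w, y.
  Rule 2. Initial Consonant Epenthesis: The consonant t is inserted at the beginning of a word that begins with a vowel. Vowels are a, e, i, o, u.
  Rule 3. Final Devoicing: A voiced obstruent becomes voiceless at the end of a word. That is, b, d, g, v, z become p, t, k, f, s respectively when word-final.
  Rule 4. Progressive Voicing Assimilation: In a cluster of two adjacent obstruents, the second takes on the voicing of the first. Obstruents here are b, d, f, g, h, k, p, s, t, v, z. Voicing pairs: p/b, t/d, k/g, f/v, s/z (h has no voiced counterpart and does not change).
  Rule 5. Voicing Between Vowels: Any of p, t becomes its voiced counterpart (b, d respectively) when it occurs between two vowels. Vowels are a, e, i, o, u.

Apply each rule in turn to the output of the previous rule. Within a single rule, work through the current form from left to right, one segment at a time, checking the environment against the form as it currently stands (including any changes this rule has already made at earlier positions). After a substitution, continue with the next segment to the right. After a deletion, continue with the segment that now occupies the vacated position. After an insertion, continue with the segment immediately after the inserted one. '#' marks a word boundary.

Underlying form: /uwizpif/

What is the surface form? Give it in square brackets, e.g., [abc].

Rule 1 Syncope: [uwizpif] → [uwzpf]
Rule 2 Initial Consonant Epenthesis: [uwzpf] → [tuwzpf]
Rule 3 Final Devoicing: no change — [tuwzpf]
Rule 4 Progressive Voicing Assimilation: [tuwzpf] → [tuwzbv]
Rule 5 Voicing Between Vowels: no change — [tuwzbv]

[tuwzbv]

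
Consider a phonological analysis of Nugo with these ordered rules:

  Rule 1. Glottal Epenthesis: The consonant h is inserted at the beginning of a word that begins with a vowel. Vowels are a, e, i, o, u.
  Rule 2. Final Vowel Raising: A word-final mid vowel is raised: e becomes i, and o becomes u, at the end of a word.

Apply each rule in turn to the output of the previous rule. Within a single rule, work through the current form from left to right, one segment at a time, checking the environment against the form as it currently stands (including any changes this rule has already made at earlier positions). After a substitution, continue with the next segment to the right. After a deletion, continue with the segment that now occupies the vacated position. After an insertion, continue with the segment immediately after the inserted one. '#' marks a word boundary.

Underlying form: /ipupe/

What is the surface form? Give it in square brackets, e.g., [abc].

Rule 1 Glottal Epenthesis: [ipupe] → [hipupe]
Rule 2 Final Vowel Raising: [hipupe] → [hipupi]

[hipupi]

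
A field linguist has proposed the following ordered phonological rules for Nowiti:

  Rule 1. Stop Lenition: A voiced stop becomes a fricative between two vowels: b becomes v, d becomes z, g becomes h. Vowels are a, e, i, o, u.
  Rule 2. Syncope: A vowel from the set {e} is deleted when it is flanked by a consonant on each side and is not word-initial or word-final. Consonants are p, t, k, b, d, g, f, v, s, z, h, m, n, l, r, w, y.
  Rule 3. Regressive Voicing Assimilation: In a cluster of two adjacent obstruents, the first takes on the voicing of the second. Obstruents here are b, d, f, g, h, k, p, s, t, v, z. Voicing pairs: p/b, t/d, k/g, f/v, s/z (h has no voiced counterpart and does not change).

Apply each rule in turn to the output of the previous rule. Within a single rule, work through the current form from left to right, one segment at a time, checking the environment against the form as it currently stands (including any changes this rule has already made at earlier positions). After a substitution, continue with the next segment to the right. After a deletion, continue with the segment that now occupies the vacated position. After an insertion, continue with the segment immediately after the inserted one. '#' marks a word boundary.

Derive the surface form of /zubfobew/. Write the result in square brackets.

[zupfovw]

Rule 1 Stop Lenition: [zubfobew] → [zubfovew]
Rule 2 Syncope: [zubfovew] → [zubfovw]
Rule 3 Regressive Voicing Assimilation: [zubfovw] → [zupfovw]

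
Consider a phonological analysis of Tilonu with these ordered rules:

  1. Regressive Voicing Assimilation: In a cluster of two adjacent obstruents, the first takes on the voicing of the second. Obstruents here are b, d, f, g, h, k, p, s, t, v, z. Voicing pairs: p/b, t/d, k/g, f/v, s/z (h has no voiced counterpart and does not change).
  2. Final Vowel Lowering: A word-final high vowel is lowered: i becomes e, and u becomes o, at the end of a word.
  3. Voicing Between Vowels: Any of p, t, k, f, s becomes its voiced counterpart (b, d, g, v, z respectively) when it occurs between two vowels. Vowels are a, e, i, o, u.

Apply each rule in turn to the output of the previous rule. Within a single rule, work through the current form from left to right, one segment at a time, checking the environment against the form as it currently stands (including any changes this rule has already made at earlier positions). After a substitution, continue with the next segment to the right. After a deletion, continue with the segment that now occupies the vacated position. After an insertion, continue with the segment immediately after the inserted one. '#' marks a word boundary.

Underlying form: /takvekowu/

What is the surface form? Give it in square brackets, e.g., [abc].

[tagvegowo]

1 Regressive Voicing Assimilation: [takvekowu] → [tagvekowu]
2 Final Vowel Lowering: [tagvekowu] → [tagvekowo]
3 Voicing Between Vowels: [tagvekowo] → [tagvegowo]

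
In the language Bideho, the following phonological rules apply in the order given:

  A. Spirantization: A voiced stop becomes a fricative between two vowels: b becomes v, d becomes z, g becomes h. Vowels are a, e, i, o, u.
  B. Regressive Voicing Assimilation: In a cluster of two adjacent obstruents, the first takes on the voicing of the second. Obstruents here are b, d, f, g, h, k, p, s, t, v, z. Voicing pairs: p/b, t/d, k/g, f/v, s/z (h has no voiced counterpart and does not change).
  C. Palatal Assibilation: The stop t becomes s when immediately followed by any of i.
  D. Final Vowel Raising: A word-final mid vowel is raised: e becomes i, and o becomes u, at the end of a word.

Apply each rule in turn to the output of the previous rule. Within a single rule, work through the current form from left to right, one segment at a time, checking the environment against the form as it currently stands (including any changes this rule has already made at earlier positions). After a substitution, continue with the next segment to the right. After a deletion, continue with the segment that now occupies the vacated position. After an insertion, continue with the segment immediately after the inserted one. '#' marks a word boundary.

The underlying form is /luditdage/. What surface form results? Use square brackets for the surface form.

[luziddahi]

A Spirantization: [luditdage] → [luzitdahe]
B Regressive Voicing Assimilation: [luzitdahe] → [luziddahe]
C Palatal Assibilation: no change — [luziddahe]
D Final Vowel Raising: [luziddahe] → [luziddahi]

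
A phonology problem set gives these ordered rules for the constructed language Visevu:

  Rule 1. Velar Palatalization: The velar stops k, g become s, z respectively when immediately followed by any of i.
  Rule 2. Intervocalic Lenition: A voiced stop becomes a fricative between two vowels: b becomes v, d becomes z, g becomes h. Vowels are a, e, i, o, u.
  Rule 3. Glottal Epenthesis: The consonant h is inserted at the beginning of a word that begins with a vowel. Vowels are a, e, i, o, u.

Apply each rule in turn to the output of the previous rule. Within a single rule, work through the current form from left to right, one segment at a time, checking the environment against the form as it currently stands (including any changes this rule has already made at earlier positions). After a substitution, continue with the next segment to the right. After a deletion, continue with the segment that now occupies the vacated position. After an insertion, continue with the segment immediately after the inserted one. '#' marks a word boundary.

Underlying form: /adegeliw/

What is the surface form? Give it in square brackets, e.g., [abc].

Rule 1 Velar Palatalization: no change — [adegeliw]
Rule 2 Intervocalic Lenition: [adegeliw] → [azeheliw]
Rule 3 Glottal Epenthesis: [azeheliw] → [hazeheliw]

[hazeheliw]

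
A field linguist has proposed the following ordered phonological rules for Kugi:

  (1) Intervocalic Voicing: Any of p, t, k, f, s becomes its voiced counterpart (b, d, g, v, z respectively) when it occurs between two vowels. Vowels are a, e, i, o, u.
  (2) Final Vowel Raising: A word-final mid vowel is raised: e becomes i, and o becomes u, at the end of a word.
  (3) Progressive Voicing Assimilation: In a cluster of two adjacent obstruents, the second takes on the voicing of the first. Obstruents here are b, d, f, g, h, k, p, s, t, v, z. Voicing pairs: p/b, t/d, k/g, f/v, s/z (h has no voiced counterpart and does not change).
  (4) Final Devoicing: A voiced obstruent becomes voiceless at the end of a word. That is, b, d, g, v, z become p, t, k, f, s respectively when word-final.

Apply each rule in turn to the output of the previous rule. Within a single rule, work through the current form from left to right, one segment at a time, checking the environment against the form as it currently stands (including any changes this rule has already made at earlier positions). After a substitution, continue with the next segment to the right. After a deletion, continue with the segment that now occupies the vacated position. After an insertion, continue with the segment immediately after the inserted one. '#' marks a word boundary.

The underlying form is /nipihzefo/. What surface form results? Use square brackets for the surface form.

(1) Intervocalic Voicing: [nipihzefo] → [nibihzevo]
(2) Final Vowel Raising: [nibihzevo] → [nibihzevu]
(3) Progressive Voicing Assimilation: [nibihzevu] → [nibihsevu]
(4) Final Devoicing: no change — [nibihsevu]

[nibihsevu]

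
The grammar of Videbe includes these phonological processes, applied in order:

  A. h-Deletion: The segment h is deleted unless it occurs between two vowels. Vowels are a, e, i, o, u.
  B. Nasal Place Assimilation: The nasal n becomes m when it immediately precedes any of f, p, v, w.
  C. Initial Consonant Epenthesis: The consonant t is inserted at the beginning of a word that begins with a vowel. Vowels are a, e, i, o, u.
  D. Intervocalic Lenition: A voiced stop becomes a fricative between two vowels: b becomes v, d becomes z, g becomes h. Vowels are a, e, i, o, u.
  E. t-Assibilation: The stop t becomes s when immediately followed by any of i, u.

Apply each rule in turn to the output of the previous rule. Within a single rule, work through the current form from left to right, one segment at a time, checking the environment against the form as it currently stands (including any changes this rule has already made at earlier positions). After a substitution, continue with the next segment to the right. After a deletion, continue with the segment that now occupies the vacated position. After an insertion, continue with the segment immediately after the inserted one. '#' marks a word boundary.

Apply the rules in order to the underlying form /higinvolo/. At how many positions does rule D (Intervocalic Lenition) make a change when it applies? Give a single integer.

A h-Deletion: [higinvolo] → [iginvolo]
B Nasal Place Assimilation: [iginvolo] → [igimvolo]
C Initial Consonant Epenthesis: [igimvolo] → [tigimvolo]
D Intervocalic Lenition: [tigimvolo] → [tihimvolo]
E t-Assibilation: [tihimvolo] → [sihimvolo]
Rule D changed 1 position(s).

1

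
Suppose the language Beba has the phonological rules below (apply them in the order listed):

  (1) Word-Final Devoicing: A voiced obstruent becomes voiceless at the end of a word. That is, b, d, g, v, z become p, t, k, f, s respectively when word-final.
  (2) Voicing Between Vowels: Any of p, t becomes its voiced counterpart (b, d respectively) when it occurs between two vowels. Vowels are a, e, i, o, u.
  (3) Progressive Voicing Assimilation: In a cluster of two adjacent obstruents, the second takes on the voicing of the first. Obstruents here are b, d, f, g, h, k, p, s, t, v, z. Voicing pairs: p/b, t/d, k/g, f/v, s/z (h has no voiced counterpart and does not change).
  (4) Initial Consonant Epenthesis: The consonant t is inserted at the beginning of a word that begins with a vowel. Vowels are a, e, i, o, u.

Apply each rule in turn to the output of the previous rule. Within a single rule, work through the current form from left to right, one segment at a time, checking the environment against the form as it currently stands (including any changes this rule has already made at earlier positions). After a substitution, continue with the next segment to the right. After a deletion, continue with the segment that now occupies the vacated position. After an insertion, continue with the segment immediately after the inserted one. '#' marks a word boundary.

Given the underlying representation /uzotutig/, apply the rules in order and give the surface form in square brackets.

[tuzodudik]

(1) Word-Final Devoicing: [uzotutig] → [uzotutik]
(2) Voicing Between Vowels: [uzotutik] → [uzodudik]
(3) Progressive Voicing Assimilation: no change — [uzodudik]
(4) Initial Consonant Epenthesis: [uzodudik] → [tuzodudik]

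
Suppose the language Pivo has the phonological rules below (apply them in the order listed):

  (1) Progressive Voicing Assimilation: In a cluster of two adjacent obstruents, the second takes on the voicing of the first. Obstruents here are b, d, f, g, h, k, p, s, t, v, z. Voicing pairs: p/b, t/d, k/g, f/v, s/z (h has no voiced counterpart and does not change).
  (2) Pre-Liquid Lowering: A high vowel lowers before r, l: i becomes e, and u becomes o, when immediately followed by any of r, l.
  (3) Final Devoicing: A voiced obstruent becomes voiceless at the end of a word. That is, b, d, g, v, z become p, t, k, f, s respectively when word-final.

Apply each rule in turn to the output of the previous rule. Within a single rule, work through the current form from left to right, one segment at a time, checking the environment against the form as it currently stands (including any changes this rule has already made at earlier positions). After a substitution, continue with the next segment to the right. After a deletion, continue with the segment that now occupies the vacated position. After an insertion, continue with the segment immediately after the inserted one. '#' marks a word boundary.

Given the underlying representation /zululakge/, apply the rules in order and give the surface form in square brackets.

[zololakke]

(1) Progressive Voicing Assimilation: [zululakge] → [zululakke]
(2) Pre-Liquid Lowering: [zululakke] → [zololakke]
(3) Final Devoicing: no change — [zololakke]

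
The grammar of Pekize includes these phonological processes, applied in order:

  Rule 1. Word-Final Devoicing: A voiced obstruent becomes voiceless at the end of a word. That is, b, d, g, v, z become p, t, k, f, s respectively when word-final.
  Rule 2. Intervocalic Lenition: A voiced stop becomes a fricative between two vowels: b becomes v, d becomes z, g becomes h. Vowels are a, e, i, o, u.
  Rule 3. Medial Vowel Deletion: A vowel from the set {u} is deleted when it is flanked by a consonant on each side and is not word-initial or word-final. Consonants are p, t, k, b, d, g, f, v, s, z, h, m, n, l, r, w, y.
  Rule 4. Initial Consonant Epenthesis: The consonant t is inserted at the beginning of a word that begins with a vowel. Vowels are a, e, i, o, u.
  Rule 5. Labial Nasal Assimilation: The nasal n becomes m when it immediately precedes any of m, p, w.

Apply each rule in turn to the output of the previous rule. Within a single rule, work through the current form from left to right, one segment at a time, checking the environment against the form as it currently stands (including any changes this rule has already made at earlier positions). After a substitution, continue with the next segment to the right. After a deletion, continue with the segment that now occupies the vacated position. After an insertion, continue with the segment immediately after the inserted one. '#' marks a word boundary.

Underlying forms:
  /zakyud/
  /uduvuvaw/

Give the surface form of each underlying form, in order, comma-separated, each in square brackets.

/zakyud/:
  Rule 1 Word-Final Devoicing: [zakyud] → [zakyut]
  Rule 2 Intervocalic Lenition: no change — [zakyut]
  Rule 3 Medial Vowel Deletion: [zakyut] → [zakyt]
  Rule 4 Initial Consonant Epenthesis: no change — [zakyt]
  Rule 5 Labial Nasal Assimilation: no change — [zakyt]
/uduvuvaw/:
  Rule 1 Word-Final Devoicing: no change — [uduvuvaw]
  Rule 2 Intervocalic Lenition: [uduvuvaw] → [uzuvuvaw]
  Rule 3 Medial Vowel Deletion: [uzuvuvaw] → [uzvvaw]
  Rule 4 Initial Consonant Epenthesis: [uzvvaw] → [tuzvvaw]
  Rule 5 Labial Nasal Assimilation: no change — [tuzvvaw]

[zakyt], [tuzvvaw]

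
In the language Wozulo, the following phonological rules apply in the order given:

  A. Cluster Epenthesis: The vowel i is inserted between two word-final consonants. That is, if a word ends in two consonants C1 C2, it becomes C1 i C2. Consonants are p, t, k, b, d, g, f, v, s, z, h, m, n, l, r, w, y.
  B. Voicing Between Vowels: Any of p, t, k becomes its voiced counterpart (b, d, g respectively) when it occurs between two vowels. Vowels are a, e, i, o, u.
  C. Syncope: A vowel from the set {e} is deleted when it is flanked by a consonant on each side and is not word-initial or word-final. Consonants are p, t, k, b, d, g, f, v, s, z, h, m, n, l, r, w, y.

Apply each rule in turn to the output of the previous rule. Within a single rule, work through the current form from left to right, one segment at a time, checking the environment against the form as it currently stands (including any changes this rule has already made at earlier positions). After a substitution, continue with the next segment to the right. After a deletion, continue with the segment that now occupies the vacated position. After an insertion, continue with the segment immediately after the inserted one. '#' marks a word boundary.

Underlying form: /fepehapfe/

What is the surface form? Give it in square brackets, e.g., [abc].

[fbhapfe]

A Cluster Epenthesis: no change — [fepehapfe]
B Voicing Between Vowels: [fepehapfe] → [febehapfe]
C Syncope: [febehapfe] → [fbhapfe]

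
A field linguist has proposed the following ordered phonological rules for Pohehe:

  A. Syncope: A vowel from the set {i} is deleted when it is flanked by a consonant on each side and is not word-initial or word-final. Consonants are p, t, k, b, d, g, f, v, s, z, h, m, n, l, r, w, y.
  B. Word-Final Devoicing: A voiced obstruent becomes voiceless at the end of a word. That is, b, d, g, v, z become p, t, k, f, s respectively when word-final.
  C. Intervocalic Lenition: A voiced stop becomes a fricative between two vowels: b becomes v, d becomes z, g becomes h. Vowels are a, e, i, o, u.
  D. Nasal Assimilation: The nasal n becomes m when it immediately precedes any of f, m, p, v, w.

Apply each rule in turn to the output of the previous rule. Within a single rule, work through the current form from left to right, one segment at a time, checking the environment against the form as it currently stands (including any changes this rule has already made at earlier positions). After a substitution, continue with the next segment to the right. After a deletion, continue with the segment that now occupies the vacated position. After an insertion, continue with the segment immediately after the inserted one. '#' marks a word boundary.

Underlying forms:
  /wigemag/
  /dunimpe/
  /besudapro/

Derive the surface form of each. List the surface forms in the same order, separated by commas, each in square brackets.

/wigemag/:
  A Syncope: [wigemag] → [wgemag]
  B Word-Final Devoicing: [wgemag] → [wgemak]
  C Intervocalic Lenition: no change — [wgemak]
  D Nasal Assimilation: no change — [wgemak]
/dunimpe/:
  A Syncope: [dunimpe] → [dunmpe]
  B Word-Final Devoicing: no change — [dunmpe]
  C Intervocalic Lenition: no change — [dunmpe]
  D Nasal Assimilation: [dunmpe] → [dummpe]
/besudapro/:
  A Syncope: no change — [besudapro]
  B Word-Final Devoicing: no change — [besudapro]
  C Intervocalic Lenition: [besudapro] → [besuzapro]
  D Nasal Assimilation: no change — [besuzapro]

[wgemak], [dummpe], [besuzapro]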